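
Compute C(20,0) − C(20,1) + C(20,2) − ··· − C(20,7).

-50388

The partial alternating sum Σ_{k=0}^{7} (−1)^k C(20,k) = (−1)^7 C(19,7) = -50388.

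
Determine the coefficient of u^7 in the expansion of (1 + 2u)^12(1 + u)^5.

738760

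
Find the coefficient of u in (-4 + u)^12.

The general term is C(12,j)·(-4)^j·(u)^(12-j); the u^1 term has j = 11.
C(12,11) = 12.
Coefficient = C(12,11) · (-4)^11 = 12 · (-4194304) = -50331648.

-50331648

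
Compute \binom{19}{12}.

50388

C(19,12) = C(19,7) by symmetry.
C(19,7) = (19·18·17·16·15·14·13) / 7! = 253955520 / 5040 = 50388.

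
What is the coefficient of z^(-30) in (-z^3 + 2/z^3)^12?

-24576

General term: C(12,j)·(-z^3)^j·(2/z^3)^(12-j), with z-exponent 3j − 3(12−j) = 6j − 36.
Set 6j − 36 = -30: j = 1.
C(12,1) = 12; (-1)^1 = -1; 2^11 = 2048.
Coefficient = 12 · (-1) · 2048 = -24576.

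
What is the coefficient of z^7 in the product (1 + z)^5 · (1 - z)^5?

Coefficient of z^7 = Σ_{j} C(5,j)·1^j·C(5,7-j)·(-1)^(7-j) for j from 2 to 5.
= (-10) + 50 + (-50) + 10 = 0.

0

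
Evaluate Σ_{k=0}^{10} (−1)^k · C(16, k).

The partial alternating sum Σ_{k=0}^{10} (−1)^k C(16,k) = (−1)^10 C(15,10) = 3003.

3003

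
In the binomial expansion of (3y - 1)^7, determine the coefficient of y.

21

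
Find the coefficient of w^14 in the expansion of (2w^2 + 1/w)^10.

General term: C(10,j)·(2w^2)^j·(1/w)^(10-j), with w-exponent 2j − 1(10−j) = 3j − 10.
Set 3j − 10 = 14: j = 8.
C(10,8) = 45; 2^8 = 256; 1^2 = 1.
Coefficient = 45 · 256 · 1 = 11520.

11520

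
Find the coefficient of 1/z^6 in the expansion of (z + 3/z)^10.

General term: C(10,j)·(z)^j·(3/z)^(10-j), with z-exponent 1j − 1(10−j) = 2j − 10.
Set 2j − 10 = -6: j = 2.
C(10,2) = 45; 1^2 = 1; 3^8 = 6561.
Coefficient = 45 · 1 · 6561 = 295245.

295245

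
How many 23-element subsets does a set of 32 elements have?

28048800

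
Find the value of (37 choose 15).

C(37,15) = (37·36·35·34·33·32·31·30·29·28·27·26·25·24·23) / 15! = 12245324002983751680000 / 1307674368000 = 9364199760.

9364199760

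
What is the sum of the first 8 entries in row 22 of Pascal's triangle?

1 + 22 + 231 + 1540 + 7315 + 26334 + 74613 + 170544 = 280600.

280600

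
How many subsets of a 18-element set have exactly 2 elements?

153

Choose the 2 positions: C(18,2) = 153.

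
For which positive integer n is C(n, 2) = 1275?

n(n−1)/2 = 1275 ⇒ n(n−1) = 2550. Since 51·50 = 2550, n = 51.

51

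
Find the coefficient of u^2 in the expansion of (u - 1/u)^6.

General term: C(6,j)·(u)^j·(-1/u)^(6-j), with u-exponent 1j − 1(6−j) = 2j − 6.
Set 2j − 6 = 2: j = 4.
C(6,4) = 15; 1^4 = 1; (-1)^2 = 1.
Coefficient = 15 · 1 · 1 = 15.

15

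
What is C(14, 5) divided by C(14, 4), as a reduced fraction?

C(n,k+1)/C(n,k) = (n−k)/(k+1) = (14−4)/(4+1) = 10/5 = 2.

2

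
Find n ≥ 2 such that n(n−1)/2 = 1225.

n(n−1)/2 = 1225 ⇒ n(n−1) = 2450. Since 50·49 = 2450, n = 50.

50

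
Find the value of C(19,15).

3876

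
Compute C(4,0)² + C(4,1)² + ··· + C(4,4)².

70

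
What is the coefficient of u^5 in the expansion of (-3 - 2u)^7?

The general term is C(7,j)·(-3)^j·(-2u)^(7-j); the u^5 term has j = 2.
C(7,2) = 21.
Coefficient = C(7,2) · (-3)^2 · (-2)^5 = 21 · 9 · (-32) = -6048.

-6048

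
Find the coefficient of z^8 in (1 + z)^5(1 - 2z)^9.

2112

Coefficient of z^8 = Σ_{j} C(5,j)·1^j·C(9,8-j)·(-2)^(8-j) for j from 0 to 5.
= 2304 + (-23040) + 53760 + (-40320) + 10080 + (-672) = 2112.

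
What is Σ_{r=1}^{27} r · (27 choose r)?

Since r·C(27,r) = 27·C(26,r−1), the sum is 27·2^26 = 27·67108864 = 1811939328.

1811939328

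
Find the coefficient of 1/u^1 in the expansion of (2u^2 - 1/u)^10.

-960

General term: C(10,j)·(2u^2)^j·(-1/u)^(10-j), with u-exponent 2j − 1(10−j) = 3j − 10.
Set 3j − 10 = -1: j = 3.
C(10,3) = 120; 2^3 = 8; (-1)^7 = -1.
Coefficient = 120 · 8 · (-1) = -960.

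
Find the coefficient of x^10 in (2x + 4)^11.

The general term is C(11,j)·(2x)^j·(4)^(11-j); the x^10 term has j = 10.
C(11,10) = 11.
Coefficient = C(11,10) · 2^10 · 4^1 = 11 · 1024 · 4 = 45056.

45056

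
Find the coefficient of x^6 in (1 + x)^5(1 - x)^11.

66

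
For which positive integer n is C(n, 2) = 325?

n(n−1)/2 = 325 ⇒ n(n−1) = 650. Since 26·25 = 650, n = 26.

26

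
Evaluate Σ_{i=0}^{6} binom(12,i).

2510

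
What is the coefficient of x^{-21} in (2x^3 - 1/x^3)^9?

18

General term: C(9,j)·(2x^3)^j·(-1/x^3)^(9-j), with x-exponent 3j − 3(9−j) = 6j − 27.
Set 6j − 27 = -21: j = 1.
C(9,1) = 9; 2^1 = 2; (-1)^8 = 1.
Coefficient = 9 · 2 · 1 = 18.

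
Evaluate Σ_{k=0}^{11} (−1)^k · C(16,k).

The partial alternating sum Σ_{k=0}^{11} (−1)^k C(16,k) = (−1)^11 C(15,11) = -1365.

-1365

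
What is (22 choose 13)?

497420

C(22,13) = C(22,9) by symmetry.
C(22,9) = (22·21·20·19·18·17·16·15·14) / 9! = 180503769600 / 362880 = 497420.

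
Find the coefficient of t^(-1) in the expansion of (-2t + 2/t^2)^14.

General term: C(14,j)·(-2t)^j·(2/t^2)^(14-j), with t-exponent 1j − 2(14−j) = 3j − 28.
Set 3j − 28 = -1: j = 9.
C(14,9) = 2002; (-2)^9 = -512; 2^5 = 32.
Coefficient = 2002 · (-512) · 32 = -32800768.

-32800768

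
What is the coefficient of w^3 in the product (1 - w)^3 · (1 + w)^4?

-3

Coefficient of w^3 = Σ_{j} C(3,j)·(-1)^j·C(4,3-j)·1^(3-j) for j from 0 to 3.
= 4 + (-18) + 12 + (-1) = -3.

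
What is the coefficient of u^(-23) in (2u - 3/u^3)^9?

118098

General term: C(9,j)·(2u)^j·(-3/u^3)^(9-j), with u-exponent 1j − 3(9−j) = 4j − 27.
Set 4j − 27 = -23: j = 1.
C(9,1) = 9; 2^1 = 2; (-3)^8 = 6561.
Coefficient = 9 · 2 · 6561 = 118098.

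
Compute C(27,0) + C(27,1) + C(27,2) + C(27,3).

3304

1 + 27 + 351 + 2925 = 3304.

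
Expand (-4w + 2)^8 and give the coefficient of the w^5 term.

-458752

The general term is C(8,j)·(-4w)^j·(2)^(8-j); the w^5 term has j = 5.
C(8,5) = 56.
Coefficient = C(8,5) · (-4)^5 · 2^3 = 56 · (-1024) · 8 = -458752.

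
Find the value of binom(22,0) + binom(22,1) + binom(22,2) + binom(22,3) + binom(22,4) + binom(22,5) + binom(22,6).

110056

1 + 22 + 231 + 1540 + 7315 + 26334 + 74613 = 110056.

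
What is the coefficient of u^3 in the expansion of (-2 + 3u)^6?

The general term is C(6,j)·(-2)^j·(3u)^(6-j); the u^3 term has j = 3.
C(6,3) = 20.
Coefficient = C(6,3) · (-2)^3 · 3^3 = 20 · (-8) · 27 = -4320.

-4320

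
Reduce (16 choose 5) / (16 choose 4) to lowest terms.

12/5

C(n,k+1)/C(n,k) = (n−k)/(k+1) = (16−4)/(4+1) = 12/5.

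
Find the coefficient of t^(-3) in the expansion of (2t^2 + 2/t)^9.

General term: C(9,j)·(2t^2)^j·(2/t)^(9-j), with t-exponent 2j − 1(9−j) = 3j − 9.
Set 3j − 9 = -3: j = 2.
C(9,2) = 36; 2^2 = 4; 2^7 = 128.
Coefficient = 36 · 4 · 128 = 18432.

18432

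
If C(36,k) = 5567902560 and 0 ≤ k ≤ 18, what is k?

C(36,k) increases on 0 ≤ k ≤ 18. C(36,14) = 3796297200 and C(36,15) = 5567902560, so k = 15.

15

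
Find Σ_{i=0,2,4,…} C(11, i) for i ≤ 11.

1024

Even-i terms of row 11 sum to 2^10 = 1024.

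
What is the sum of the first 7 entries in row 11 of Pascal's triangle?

1 + 11 + 55 + 165 + 330 + 462 + 462 = 1486.

1486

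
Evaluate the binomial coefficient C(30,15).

155117520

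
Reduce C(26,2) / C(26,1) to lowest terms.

C(n,k+1)/C(n,k) = (n−k)/(k+1) = (26−1)/(1+1) = 25/2.

25/2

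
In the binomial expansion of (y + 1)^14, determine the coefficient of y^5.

The general term is C(14,j)·(y)^j·(1)^(14-j); the y^5 term has j = 5.
C(14,5) = 2002.
Coefficient = C(14,5) = 2002.

2002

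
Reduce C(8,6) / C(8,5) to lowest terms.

C(n,k+1)/C(n,k) = (n−k)/(k+1) = (8−5)/(5+1) = 3/6 = 1/2.

1/2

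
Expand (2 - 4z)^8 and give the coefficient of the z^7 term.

-262144

The general term is C(8,j)·(2)^j·(-4z)^(8-j); the z^7 term has j = 1.
C(8,1) = 8.
Coefficient = C(8,1) · 2^1 · (-4)^7 = 8 · 2 · (-16384) = -262144.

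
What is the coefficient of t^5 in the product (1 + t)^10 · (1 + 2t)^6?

19764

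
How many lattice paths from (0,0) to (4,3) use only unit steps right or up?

35

Each path is a sequence of 7 steps with 4 rights: C(7,4) = 35.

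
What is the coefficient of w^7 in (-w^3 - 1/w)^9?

-126

General term: C(9,j)·(-w^3)^j·(-1/w)^(9-j), with w-exponent 3j − 1(9−j) = 4j − 9.
Set 4j − 9 = 7: j = 4.
C(9,4) = 126; (-1)^4 = 1; (-1)^5 = -1.
Coefficient = 126 · 1 · (-1) = -126.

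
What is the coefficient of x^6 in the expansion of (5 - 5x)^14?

18328857421875

The general term is C(14,j)·(5)^j·(-5x)^(14-j); the x^6 term has j = 8.
C(14,8) = 3003.
Coefficient = C(14,8) · 5^8 · (-5)^6 = 3003 · 390625 · 15625 = 18328857421875.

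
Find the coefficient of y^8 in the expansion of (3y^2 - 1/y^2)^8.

20412

General term: C(8,j)·(3y^2)^j·(-1/y^2)^(8-j), with y-exponent 2j − 2(8−j) = 4j − 16.
Set 4j − 16 = 8: j = 6.
C(8,6) = 28; 3^6 = 729; (-1)^2 = 1.
Coefficient = 28 · 729 · 1 = 20412.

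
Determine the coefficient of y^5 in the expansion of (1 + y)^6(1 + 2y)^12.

104910

Coefficient of y^5 = Σ_{j} C(6,j)·1^j·C(12,5-j)·2^(5-j) for j from 0 to 5.
= 25344 + 47520 + 26400 + 5280 + 360 + 6 = 104910.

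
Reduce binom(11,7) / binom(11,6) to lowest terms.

C(n,k+1)/C(n,k) = (n−k)/(k+1) = (11−6)/(6+1) = 5/7.

5/7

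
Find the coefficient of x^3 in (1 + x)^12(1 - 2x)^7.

24

Coefficient of x^3 = Σ_{j} C(12,j)·1^j·C(7,3-j)·(-2)^(3-j) for j from 0 to 3.
= (-280) + 1008 + (-924) + 220 = 24.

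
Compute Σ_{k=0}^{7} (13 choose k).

5812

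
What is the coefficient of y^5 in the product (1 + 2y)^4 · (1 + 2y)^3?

(1 + 2y)^4(1 + 2y)^3 = (1 + 2y)^7, so the coefficient of y^5 is C(7,5)·2^5 = 21·32 = 672.

672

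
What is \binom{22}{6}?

74613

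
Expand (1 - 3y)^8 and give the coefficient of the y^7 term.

-17496

The general term is C(8,j)·(1)^j·(-3y)^(8-j); the y^7 term has j = 1.
C(8,1) = 8.
Coefficient = C(8,1) · (-3)^7 = 8 · (-2187) = -17496.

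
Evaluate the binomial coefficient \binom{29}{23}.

C(29,23) = C(29,6) by symmetry.
C(29,6) = (29·28·27·26·25·24) / 6! = 342014400 / 720 = 475020.

475020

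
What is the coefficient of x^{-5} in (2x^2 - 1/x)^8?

General term: C(8,j)·(2x^2)^j·(-1/x)^(8-j), with x-exponent 2j − 1(8−j) = 3j − 8.
Set 3j − 8 = -5: j = 1.
C(8,1) = 8; 2^1 = 2; (-1)^7 = -1.
Coefficient = 8 · 2 · (-1) = -16.

-16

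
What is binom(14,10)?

C(14,10) = C(14,4) by symmetry.
C(14,4) = (14·13·12·11) / 4! = 24024 / 24 = 1001.

1001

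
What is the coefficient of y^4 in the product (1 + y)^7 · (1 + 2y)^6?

3075

Coefficient of y^4 = Σ_{j} C(7,j)·1^j·C(6,4-j)·2^(4-j) for j from 0 to 4.
= 240 + 1120 + 1260 + 420 + 35 = 3075.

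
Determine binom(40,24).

C(40,24) = C(40,16) by symmetry.
C(40,16) = (40·39·38·37·36·35·34·33·32·31·30·29·28·27·26·25) / 16! = 1315041316842168115200000 / 20922789888000 = 62852101650.

62852101650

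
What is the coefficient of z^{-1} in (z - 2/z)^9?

-4032

General term: C(9,j)·(z)^j·(-2/z)^(9-j), with z-exponent 1j − 1(9−j) = 2j − 9.
Set 2j − 9 = -1: j = 4.
C(9,4) = 126; 1^4 = 1; (-2)^5 = -32.
Coefficient = 126 · 1 · (-32) = -4032.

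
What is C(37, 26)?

854992152

C(37,26) = C(37,11) by symmetry.
C(37,11) = (37·36·35·34·33·32·31·30·29·28·27) / 11! = 34128550732953600 / 39916800 = 854992152.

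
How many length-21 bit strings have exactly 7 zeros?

Choose the 7 positions: C(21,7) = 116280.

116280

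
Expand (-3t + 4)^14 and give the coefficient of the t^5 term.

The general term is C(14,j)·(-3t)^j·(4)^(14-j); the t^5 term has j = 5.
C(14,5) = 2002.
Coefficient = C(14,5) · (-3)^5 · 4^9 = 2002 · (-243) · 262144 = -127529385984.

-127529385984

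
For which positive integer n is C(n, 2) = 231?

22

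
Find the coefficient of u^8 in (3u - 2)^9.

-118098

The general term is C(9,j)·(3u)^j·(-2)^(9-j); the u^8 term has j = 8.
C(9,8) = 9.
Coefficient = C(9,8) · 3^8 · (-2)^1 = 9 · 6561 · (-2) = -118098.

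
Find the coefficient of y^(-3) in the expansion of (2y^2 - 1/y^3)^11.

-29568

General term: C(11,j)·(2y^2)^j·(-1/y^3)^(11-j), with y-exponent 2j − 3(11−j) = 5j − 33.
Set 5j − 33 = -3: j = 6.
C(11,6) = 462; 2^6 = 64; (-1)^5 = -1.
Coefficient = 462 · 64 · (-1) = -29568.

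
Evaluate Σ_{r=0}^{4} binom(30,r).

31931

1 + 30 + 435 + 4060 + 27405 = 31931.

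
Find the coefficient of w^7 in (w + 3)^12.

192456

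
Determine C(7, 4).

C(7,4) = C(7,3) by symmetry.
C(7,3) = (7·6·5) / 3! = 210 / 6 = 35.

35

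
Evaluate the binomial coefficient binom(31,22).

20160075

C(31,22) = C(31,9) by symmetry.
C(31,9) = (31·30·29·28·27·26·25·24·23) / 9! = 7315688016000 / 362880 = 20160075.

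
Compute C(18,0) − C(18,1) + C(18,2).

136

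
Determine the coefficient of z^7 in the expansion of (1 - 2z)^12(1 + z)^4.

Coefficient of z^7 = Σ_{j} C(12,j)·(-2)^j·C(4,7-j)·1^(7-j) for j from 3 to 7.
= (-1760) + 31680 + (-152064) + 236544 + (-101376) = 13024.

13024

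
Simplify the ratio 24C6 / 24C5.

C(n,k+1)/C(n,k) = (n−k)/(k+1) = (24−5)/(5+1) = 19/6.

19/6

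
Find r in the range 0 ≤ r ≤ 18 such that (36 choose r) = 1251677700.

12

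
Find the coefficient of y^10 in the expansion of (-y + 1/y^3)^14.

General term: C(14,j)·(-y)^j·(1/y^3)^(14-j), with y-exponent 1j − 3(14−j) = 4j − 42.
Set 4j − 42 = 10: j = 13.
C(14,13) = 14; (-1)^13 = -1; 1^1 = 1.
Coefficient = 14 · (-1) · 1 = -14.

-14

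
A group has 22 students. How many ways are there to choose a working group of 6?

74613

This is C(22,6) = 74613.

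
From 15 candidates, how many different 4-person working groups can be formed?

1365

This is C(15,4) = 1365.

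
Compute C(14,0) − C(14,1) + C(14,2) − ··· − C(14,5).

The partial alternating sum Σ_{k=0}^{5} (−1)^k C(14,k) = (−1)^5 C(13,5) = -1287.

-1287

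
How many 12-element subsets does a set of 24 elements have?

C(24,12) = (24·23·22·21·20·19·18·17·16·15·14·13) / 12! = 1295295050649600 / 479001600 = 2704156.

2704156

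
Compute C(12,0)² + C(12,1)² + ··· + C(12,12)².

2704156

Σ C(12,k)² is the coefficient of x^12 in (1+x)^12(1+x)^12 = (1+x)^24, i.e. C(24,12) = 2704156.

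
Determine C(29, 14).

77558760

C(29,14) = (29·28·27·26·25·24·23·22·21·20·19·18·17·16) / 14! = 6761440164390912000 / 87178291200 = 77558760.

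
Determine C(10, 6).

210

C(10,6) = C(10,4) by symmetry.
C(10,4) = (10·9·8·7) / 4! = 5040 / 24 = 210.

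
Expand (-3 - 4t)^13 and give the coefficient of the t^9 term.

The general term is C(13,j)·(-3)^j·(-4t)^(13-j); the t^9 term has j = 4.
C(13,4) = 715.
Coefficient = C(13,4) · (-3)^4 · (-4)^9 = 715 · 81 · (-262144) = -15182069760.

-15182069760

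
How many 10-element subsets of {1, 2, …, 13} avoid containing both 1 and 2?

All 10-subsets: C(13,10) = 286. Those containing both fixed elements: C(11,8) = 165.
286 − 165 = 121.

121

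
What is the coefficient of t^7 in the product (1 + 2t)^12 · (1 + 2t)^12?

44301312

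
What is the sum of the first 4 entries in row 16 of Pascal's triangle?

697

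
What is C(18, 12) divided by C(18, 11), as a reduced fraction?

C(n,k+1)/C(n,k) = (n−k)/(k+1) = (18−11)/(11+1) = 7/12.

7/12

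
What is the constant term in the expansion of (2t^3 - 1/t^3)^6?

General term: C(6,j)·(2t^3)^j·(-1/t^3)^(6-j), with t-exponent 3j − 3(6−j) = 6j − 18.
Set 6j − 18 = 0: j = 3.
C(6,3) = 20; 2^3 = 8; (-1)^3 = -1.
Coefficient = 20 · 8 · (-1) = -160.

-160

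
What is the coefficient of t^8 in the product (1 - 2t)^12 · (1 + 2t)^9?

-32256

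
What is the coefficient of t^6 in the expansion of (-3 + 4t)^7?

-86016

The general term is C(7,j)·(-3)^j·(4t)^(7-j); the t^6 term has j = 1.
C(7,1) = 7.
Coefficient = C(7,1) · (-3)^1 · 4^6 = 7 · (-3) · 4096 = -86016.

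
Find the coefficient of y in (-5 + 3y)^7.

The general term is C(7,j)·(-5)^j·(3y)^(7-j); the y^1 term has j = 6.
C(7,6) = 7.
Coefficient = C(7,6) · (-5)^6 · 3^1 = 7 · 15625 · 3 = 328125.

328125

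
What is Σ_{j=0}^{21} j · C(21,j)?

Differentiating (1+x)^21 and setting x=1: Σ j·C(21,j) = 21·2^20 = 22020096.

22020096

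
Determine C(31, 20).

C(31,20) = C(31,11) by symmetry.
C(31,11) = (31·30·29·28·27·26·25·24·23·22·21) / 11! = 3379847863392000 / 39916800 = 84672315.

84672315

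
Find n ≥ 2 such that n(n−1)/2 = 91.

14

n(n−1)/2 = 91 ⇒ n(n−1) = 182. Since 14·13 = 182, n = 14.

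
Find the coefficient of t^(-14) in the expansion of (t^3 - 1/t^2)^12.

66

General term: C(12,j)·(t^3)^j·(-1/t^2)^(12-j), with t-exponent 3j − 2(12−j) = 5j − 24.
Set 5j − 24 = -14: j = 2.
C(12,2) = 66; 1^2 = 1; (-1)^10 = 1.
Coefficient = 66 · 1 · 1 = 66.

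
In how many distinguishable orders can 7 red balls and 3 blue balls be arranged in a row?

Choose positions for the red balls: C(10,7) = 120.

120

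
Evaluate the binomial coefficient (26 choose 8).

1562275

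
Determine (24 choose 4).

10626

C(24,4) = (24·23·22·21) / 4! = 255024 / 24 = 10626.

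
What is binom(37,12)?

1852482996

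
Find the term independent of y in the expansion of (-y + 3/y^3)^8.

252

General term: C(8,j)·(-y)^j·(3/y^3)^(8-j), with y-exponent 1j − 3(8−j) = 4j − 24.
Set 4j − 24 = 0: j = 6.
C(8,6) = 28; (-1)^6 = 1; 3^2 = 9.
Coefficient = 28 · 1 · 9 = 252.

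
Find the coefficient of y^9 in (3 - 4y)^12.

-1557135360

The general term is C(12,j)·(3)^j·(-4y)^(12-j); the y^9 term has j = 3.
C(12,3) = 220.
Coefficient = C(12,3) · 3^3 · (-4)^9 = 220 · 27 · (-262144) = -1557135360.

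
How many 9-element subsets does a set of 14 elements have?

2002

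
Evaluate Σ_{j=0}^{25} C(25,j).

The entries of row 25 sum to 2^25 = 33554432.

33554432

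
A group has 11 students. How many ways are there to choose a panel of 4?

330

This is C(11,4) = 330.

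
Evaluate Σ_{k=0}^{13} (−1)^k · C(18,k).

The partial alternating sum Σ_{k=0}^{13} (−1)^k C(18,k) = (−1)^13 C(17,13) = -2380.

-2380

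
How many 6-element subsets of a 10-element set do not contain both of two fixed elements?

All 6-subsets: C(10,6) = 210. Those containing both fixed elements: C(8,4) = 70.
210 − 70 = 140.

140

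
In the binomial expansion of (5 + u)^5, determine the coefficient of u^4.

25

The general term is C(5,j)·(5)^j·(u)^(5-j); the u^4 term has j = 1.
C(5,1) = 5.
Coefficient = C(5,1) · 5^1 = 5 · 5 = 25.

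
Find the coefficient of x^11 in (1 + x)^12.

12

The general term is C(12,j)·(1)^j·(x)^(12-j); the x^11 term has j = 1.
C(12,1) = 12.
Coefficient = C(12,1) = 12.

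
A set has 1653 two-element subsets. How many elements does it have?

58

n(n−1)/2 = 1653 ⇒ n(n−1) = 3306. Since 58·57 = 3306, n = 58.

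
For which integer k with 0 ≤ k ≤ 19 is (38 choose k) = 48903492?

8

C(38,k) increases on 0 ≤ k ≤ 19. C(38,7) = 12620256 and C(38,8) = 48903492, so k = 8.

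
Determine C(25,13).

C(25,13) = C(25,12) by symmetry.
C(25,12) = (25·24·23·22·21·20·19·18·17·16·15·14) / 12! = 2490952020480000 / 479001600 = 5200300.

5200300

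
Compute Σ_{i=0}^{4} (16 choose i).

1 + 16 + 120 + 560 + 1820 = 2517.

2517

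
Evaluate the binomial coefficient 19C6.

27132

C(19,6) = (19·18·17·16·15·14) / 6! = 19535040 / 720 = 27132.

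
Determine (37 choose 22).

9364199760

C(37,22) = C(37,15) by symmetry.
C(37,15) = (37·36·35·34·33·32·31·30·29·28·27·26·25·24·23) / 15! = 12245324002983751680000 / 1307674368000 = 9364199760.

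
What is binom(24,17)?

346104

C(24,17) = C(24,7) by symmetry.
C(24,7) = (24·23·22·21·20·19·18) / 7! = 1744364160 / 5040 = 346104.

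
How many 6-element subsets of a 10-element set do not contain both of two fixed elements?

140

All 6-subsets: C(10,6) = 210. Those containing both fixed elements: C(8,4) = 70.
210 − 70 = 140.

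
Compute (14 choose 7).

3432

C(14,7) = (14·13·12·11·10·9·8) / 7! = 17297280 / 5040 = 3432.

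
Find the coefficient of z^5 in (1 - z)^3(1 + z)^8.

-14

Coefficient of z^5 = Σ_{j} C(3,j)·(-1)^j·C(8,5-j)·1^(5-j) for j from 0 to 3.
= 56 + (-210) + 168 + (-28) = -14.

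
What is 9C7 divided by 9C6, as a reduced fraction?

3/7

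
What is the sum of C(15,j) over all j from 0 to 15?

32768

The entries of row 15 sum to 2^15 = 32768.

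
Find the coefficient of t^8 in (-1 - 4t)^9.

The general term is C(9,j)·(-1)^j·(-4t)^(9-j); the t^8 term has j = 1.
C(9,1) = 9.
Coefficient = C(9,1) · (-1)^1 · (-4)^8 = 9 · (-1) · 65536 = -589824.

-589824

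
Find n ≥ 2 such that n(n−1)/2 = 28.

n(n−1)/2 = 28 ⇒ n(n−1) = 56. Since 8·7 = 56, n = 8.

8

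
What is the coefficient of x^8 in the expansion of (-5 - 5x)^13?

The general term is C(13,j)·(-5)^j·(-5x)^(13-j); the x^8 term has j = 5.
C(13,5) = 1287.
Coefficient = C(13,5) · (-5)^5 · (-5)^8 = 1287 · (-3125) · 390625 = -1571044921875.

-1571044921875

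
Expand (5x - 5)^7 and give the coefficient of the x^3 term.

The general term is C(7,j)·(5x)^j·(-5)^(7-j); the x^3 term has j = 3.
C(7,3) = 35.
Coefficient = C(7,3) · 5^3 · (-5)^4 = 35 · 125 · 625 = 2734375.

2734375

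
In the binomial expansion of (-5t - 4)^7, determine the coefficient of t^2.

-537600

The general term is C(7,j)·(-5t)^j·(-4)^(7-j); the t^2 term has j = 2.
C(7,2) = 21.
Coefficient = C(7,2) · (-5)^2 · (-4)^5 = 21 · 25 · (-1024) = -537600.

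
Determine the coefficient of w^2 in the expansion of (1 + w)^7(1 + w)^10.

136

(1 + w)^7(1 + w)^10 = (1 + w)^17, so the coefficient of w^2 is C(17,2)·1^2 = 136·1 = 136.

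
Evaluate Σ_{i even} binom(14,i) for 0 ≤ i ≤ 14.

8192

Half of (1+1)^14 + (1−1)^14 gives the even-index sum: 2^13 = 8192.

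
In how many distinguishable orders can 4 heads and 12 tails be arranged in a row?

Choose positions for the heads: C(16,4) = 1820.

1820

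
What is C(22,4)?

C(22,4) = (22·21·20·19) / 4! = 175560 / 24 = 7315.

7315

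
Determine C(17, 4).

2380

C(17,4) = (17·16·15·14) / 4! = 57120 / 24 = 2380.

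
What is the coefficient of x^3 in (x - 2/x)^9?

-672

General term: C(9,j)·(x)^j·(-2/x)^(9-j), with x-exponent 1j − 1(9−j) = 2j − 9.
Set 2j − 9 = 3: j = 6.
C(9,6) = 84; 1^6 = 1; (-2)^3 = -8.
Coefficient = 84 · 1 · (-8) = -672.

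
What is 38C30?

C(38,30) = C(38,8) by symmetry.
C(38,8) = (38·37·36·35·34·33·32·31) / 8! = 1971788797440 / 40320 = 48903492.

48903492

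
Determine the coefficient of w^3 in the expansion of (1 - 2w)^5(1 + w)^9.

Coefficient of w^3 = Σ_{j} C(5,j)·(-2)^j·C(9,3-j)·1^(3-j) for j from 0 to 3.
= 84 + (-360) + 360 + (-80) = 4.

4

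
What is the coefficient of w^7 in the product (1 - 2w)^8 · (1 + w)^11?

Coefficient of w^7 = Σ_{j} C(8,j)·(-2)^j·C(11,7-j)·1^(7-j) for j from 0 to 7.
= 330 + (-7392) + 51744 + (-147840) + 184800 + (-98560) + 19712 + (-1024) = 1770.

1770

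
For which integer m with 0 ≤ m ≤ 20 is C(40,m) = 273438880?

C(40,m) increases on 0 ≤ m ≤ 20. C(40,8) = 76904685 and C(40,9) = 273438880, so m = 9.

9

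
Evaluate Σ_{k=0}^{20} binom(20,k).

Setting x = 1 in (1+x)^20 gives Σ C(20,k) = 2^20 = 1048576.

1048576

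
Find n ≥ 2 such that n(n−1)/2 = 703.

n(n−1)/2 = 703 ⇒ n(n−1) = 1406. Since 38·37 = 1406, n = 38.

38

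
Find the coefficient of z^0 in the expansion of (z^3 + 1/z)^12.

220

General term: C(12,j)·(z^3)^j·(1/z)^(12-j), with z-exponent 3j − 1(12−j) = 4j − 12.
Set 4j − 12 = 0: j = 3.
C(12,3) = 220; 1^3 = 1; 1^9 = 1.
Coefficient = 220 · 1 · 1 = 220.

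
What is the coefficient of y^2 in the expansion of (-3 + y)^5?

The general term is C(5,j)·(-3)^j·(y)^(5-j); the y^2 term has j = 3.
C(5,3) = 10.
Coefficient = C(5,3) · (-3)^3 = 10 · (-27) = -270.

-270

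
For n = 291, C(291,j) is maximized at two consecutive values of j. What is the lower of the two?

145

For odd n = 291, C(291,j) peaks at j = (n−1)/2 and (n+1)/2; the lower is 145.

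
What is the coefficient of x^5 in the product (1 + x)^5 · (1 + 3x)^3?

586

Coefficient of x^5 = Σ_{j} C(5,j)·1^j·C(3,5-j)·3^(5-j) for j from 2 to 5.
= 270 + 270 + 45 + 1 = 586.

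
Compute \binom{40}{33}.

18643560

C(40,33) = C(40,7) by symmetry.
C(40,7) = (40·39·38·37·36·35·34) / 7! = 93963542400 / 5040 = 18643560.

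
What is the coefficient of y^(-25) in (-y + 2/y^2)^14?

-114688

General term: C(14,j)·(-y)^j·(2/y^2)^(14-j), with y-exponent 1j − 2(14−j) = 3j − 28.
Set 3j − 28 = -25: j = 1.
C(14,1) = 14; (-1)^1 = -1; 2^13 = 8192.
Coefficient = 14 · (-1) · 8192 = -114688.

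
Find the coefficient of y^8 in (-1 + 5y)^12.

The general term is C(12,j)·(-1)^j·(5y)^(12-j); the y^8 term has j = 4.
C(12,4) = 495.
Coefficient = C(12,4) · 5^8 = 495 · 390625 = 193359375.

193359375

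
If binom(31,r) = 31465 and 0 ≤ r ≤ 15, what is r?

4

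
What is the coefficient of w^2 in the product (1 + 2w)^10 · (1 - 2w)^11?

-40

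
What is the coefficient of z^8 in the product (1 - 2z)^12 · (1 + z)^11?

Coefficient of z^8 = Σ_{j} C(12,j)·(-2)^j·C(11,8-j)·1^(8-j) for j from 0 to 8.
= 165 + (-7920) + 121968 + (-813120) + 2613600 + (-4181760) + 3252480 + (-1115136) + 126720 = -3003.

-3003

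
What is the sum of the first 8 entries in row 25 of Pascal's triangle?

1 + 25 + 300 + 2300 + 12650 + 53130 + 177100 + 480700 = 726206.

726206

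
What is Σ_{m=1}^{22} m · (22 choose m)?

Differentiating (1+x)^22 and setting x=1: Σ m·C(22,m) = 22·2^21 = 46137344.

46137344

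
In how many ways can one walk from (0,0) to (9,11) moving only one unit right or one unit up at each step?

Each path is a sequence of 20 steps with 9 rights: C(20,9) = 167960.

167960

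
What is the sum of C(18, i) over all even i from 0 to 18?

131072

Even-i terms of row 18 sum to 2^17 = 131072.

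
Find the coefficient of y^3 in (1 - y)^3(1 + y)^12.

57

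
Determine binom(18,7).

C(18,7) = (18·17·16·15·14·13·12) / 7! = 160392960 / 5040 = 31824.

31824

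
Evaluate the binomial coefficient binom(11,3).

C(11,3) = (11·10·9) / 3! = 990 / 6 = 165.

165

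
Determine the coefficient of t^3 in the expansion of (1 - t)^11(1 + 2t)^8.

Coefficient of t^3 = Σ_{j} C(11,j)·(-1)^j·C(8,3-j)·2^(3-j) for j from 0 to 3.
= 448 + (-1232) + 880 + (-165) = -69.

-69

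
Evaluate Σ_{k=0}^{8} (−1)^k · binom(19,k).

43758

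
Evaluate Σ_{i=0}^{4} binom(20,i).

6196

1 + 20 + 190 + 1140 + 4845 = 6196.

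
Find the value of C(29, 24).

118755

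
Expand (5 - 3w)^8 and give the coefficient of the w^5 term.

-1701000

The general term is C(8,j)·(5)^j·(-3w)^(8-j); the w^5 term has j = 3.
C(8,3) = 56.
Coefficient = C(8,3) · 5^3 · (-3)^5 = 56 · 125 · (-243) = -1701000.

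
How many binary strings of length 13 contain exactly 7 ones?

1716

Choose the 7 positions: C(13,7) = 1716.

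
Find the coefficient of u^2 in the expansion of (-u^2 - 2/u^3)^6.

General term: C(6,j)·(-u^2)^j·(-2/u^3)^(6-j), with u-exponent 2j − 3(6−j) = 5j − 18.
Set 5j − 18 = 2: j = 4.
C(6,4) = 15; (-1)^4 = 1; (-2)^2 = 4.
Coefficient = 15 · 1 · 4 = 60.

60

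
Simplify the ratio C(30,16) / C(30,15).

C(n,k+1)/C(n,k) = (n−k)/(k+1) = (30−15)/(15+1) = 15/16.

15/16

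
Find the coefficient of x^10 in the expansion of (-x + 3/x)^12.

-36

General term: C(12,j)·(-x)^j·(3/x)^(12-j), with x-exponent 1j − 1(12−j) = 2j − 12.
Set 2j − 12 = 10: j = 11.
C(12,11) = 12; (-1)^11 = -1; 3^1 = 3.
Coefficient = 12 · (-1) · 3 = -36.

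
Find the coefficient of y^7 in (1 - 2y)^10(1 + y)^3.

Coefficient of y^7 = Σ_{j} C(10,j)·(-2)^j·C(3,7-j)·1^(7-j) for j from 4 to 7.
= 3360 + (-24192) + 40320 + (-15360) = 4128.

4128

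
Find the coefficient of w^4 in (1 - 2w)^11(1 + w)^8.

-282

Coefficient of w^4 = Σ_{j} C(11,j)·(-2)^j·C(8,4-j)·1^(4-j) for j from 0 to 4.
= 70 + (-1232) + 6160 + (-10560) + 5280 = -282.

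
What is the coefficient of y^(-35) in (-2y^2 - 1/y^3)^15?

-420

General term: C(15,j)·(-2y^2)^j·(-1/y^3)^(15-j), with y-exponent 2j − 3(15−j) = 5j − 45.
Set 5j − 45 = -35: j = 2.
C(15,2) = 105; (-2)^2 = 4; (-1)^13 = -1.
Coefficient = 105 · 4 · (-1) = -420.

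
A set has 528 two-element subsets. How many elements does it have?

33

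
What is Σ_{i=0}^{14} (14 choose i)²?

40116600

Σ C(14,i)² is the coefficient of x^14 in (1+x)^14(1+x)^14 = (1+x)^28, i.e. C(28,14) = 40116600.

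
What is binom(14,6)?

C(14,6) = (14·13·12·11·10·9) / 6! = 2162160 / 720 = 3003.

3003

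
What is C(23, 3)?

C(23,3) = (23·22·21) / 3! = 10626 / 6 = 1771.

1771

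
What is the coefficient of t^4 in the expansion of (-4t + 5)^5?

6400

The general term is C(5,j)·(-4t)^j·(5)^(5-j); the t^4 term has j = 4.
C(5,4) = 5.
Coefficient = C(5,4) · (-4)^4 · 5^1 = 5 · 256 · 5 = 6400.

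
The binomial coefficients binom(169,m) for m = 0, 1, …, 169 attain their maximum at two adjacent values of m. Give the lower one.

For odd n = 169, C(169,m) peaks at m = (n−1)/2 and (n+1)/2; the lower is 84.

84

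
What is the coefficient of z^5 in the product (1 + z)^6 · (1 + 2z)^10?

Coefficient of z^5 = Σ_{j} C(6,j)·1^j·C(10,5-j)·2^(5-j) for j from 0 to 5.
= 8064 + 20160 + 14400 + 3600 + 300 + 6 = 46530.

46530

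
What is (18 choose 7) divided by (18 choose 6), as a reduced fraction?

12/7

C(n,k+1)/C(n,k) = (n−k)/(k+1) = (18−6)/(6+1) = 12/7.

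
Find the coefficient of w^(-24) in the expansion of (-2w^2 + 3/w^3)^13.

-135104112

General term: C(13,j)·(-2w^2)^j·(3/w^3)^(13-j), with w-exponent 2j − 3(13−j) = 5j − 39.
Set 5j − 39 = -24: j = 3.
C(13,3) = 286; (-2)^3 = -8; 3^10 = 59049.
Coefficient = 286 · (-8) · 59049 = -135104112.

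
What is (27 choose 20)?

888030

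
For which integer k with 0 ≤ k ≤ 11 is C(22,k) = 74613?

6

C(22,k) increases on 0 ≤ k ≤ 11. C(22,5) = 26334 and C(22,6) = 74613, so k = 6.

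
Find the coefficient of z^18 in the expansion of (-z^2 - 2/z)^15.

-21840

General term: C(15,j)·(-z^2)^j·(-2/z)^(15-j), with z-exponent 2j − 1(15−j) = 3j − 15.
Set 3j − 15 = 18: j = 11.
C(15,11) = 1365; (-1)^11 = -1; (-2)^4 = 16.
Coefficient = 1365 · (-1) · 16 = -21840.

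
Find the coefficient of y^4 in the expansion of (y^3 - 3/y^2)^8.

General term: C(8,j)·(y^3)^j·(-3/y^2)^(8-j), with y-exponent 3j − 2(8−j) = 5j − 16.
Set 5j − 16 = 4: j = 4.
C(8,4) = 70; 1^4 = 1; (-3)^4 = 81.
Coefficient = 70 · 1 · 81 = 5670.

5670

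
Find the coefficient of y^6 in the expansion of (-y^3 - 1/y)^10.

210

General term: C(10,j)·(-y^3)^j·(-1/y)^(10-j), with y-exponent 3j − 1(10−j) = 4j − 10.
Set 4j − 10 = 6: j = 4.
C(10,4) = 210; (-1)^4 = 1; (-1)^6 = 1.
Coefficient = 210 · 1 · 1 = 210.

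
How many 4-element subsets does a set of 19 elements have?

3876

C(19,4) = (19·18·17·16) / 4! = 93024 / 24 = 3876.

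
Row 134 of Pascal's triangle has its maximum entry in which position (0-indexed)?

67

C(134,m) is maximized at m = 134/2 = 67.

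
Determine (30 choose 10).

30045015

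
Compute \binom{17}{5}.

6188

C(17,5) = (17·16·15·14·13) / 5! = 742560 / 120 = 6188.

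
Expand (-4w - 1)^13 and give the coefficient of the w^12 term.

The general term is C(13,j)·(-4w)^j·(-1)^(13-j); the w^12 term has j = 12.
C(13,12) = 13.
Coefficient = C(13,12) · (-4)^12 · (-1)^1 = 13 · 16777216 · (-1) = -218103808.

-218103808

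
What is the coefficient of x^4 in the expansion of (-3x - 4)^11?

-437944320

The general term is C(11,j)·(-3x)^j·(-4)^(11-j); the x^4 term has j = 4.
C(11,4) = 330.
Coefficient = C(11,4) · (-3)^4 · (-4)^7 = 330 · 81 · (-16384) = -437944320.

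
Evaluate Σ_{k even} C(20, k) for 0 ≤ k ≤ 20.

Half of (1+1)^20 + (1−1)^20 gives the even-index sum: 2^19 = 524288.

524288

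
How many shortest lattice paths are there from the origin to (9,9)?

Each path is a sequence of 18 steps with 9 rights: C(18,9) = 48620.

48620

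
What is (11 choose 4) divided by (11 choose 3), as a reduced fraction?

C(n,k+1)/C(n,k) = (n−k)/(k+1) = (11−3)/(3+1) = 8/4 = 2.

2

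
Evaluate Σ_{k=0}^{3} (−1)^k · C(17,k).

The partial alternating sum Σ_{k=0}^{3} (−1)^k C(17,k) = (−1)^3 C(16,3) = -560.

-560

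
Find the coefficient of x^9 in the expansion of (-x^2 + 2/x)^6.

-12

General term: C(6,j)·(-x^2)^j·(2/x)^(6-j), with x-exponent 2j − 1(6−j) = 3j − 6.
Set 3j − 6 = 9: j = 5.
C(6,5) = 6; (-1)^5 = -1; 2^1 = 2.
Coefficient = 6 · (-1) · 2 = -12.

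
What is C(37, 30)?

C(37,30) = C(37,7) by symmetry.
C(37,7) = (37·36·35·34·33·32·31) / 7! = 51889178880 / 5040 = 10295472.

10295472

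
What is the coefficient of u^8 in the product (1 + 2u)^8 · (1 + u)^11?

1039525

Coefficient of u^8 = Σ_{j} C(8,j)·2^j·C(11,8-j)·1^(8-j) for j from 0 to 8.
= 165 + 5280 + 51744 + 206976 + 369600 + 295680 + 98560 + 11264 + 256 = 1039525.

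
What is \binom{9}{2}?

36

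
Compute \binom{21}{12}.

C(21,12) = C(21,9) by symmetry.
C(21,9) = (21·20·19·18·17·16·15·14·13) / 9! = 106661318400 / 362880 = 293930.

293930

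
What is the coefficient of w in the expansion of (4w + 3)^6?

The general term is C(6,j)·(4w)^j·(3)^(6-j); the w^1 term has j = 1.
C(6,1) = 6.
Coefficient = C(6,1) · 4^1 · 3^5 = 6 · 4 · 243 = 5832.

5832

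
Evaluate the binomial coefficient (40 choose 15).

C(40,15) = (40·39·38·37·36·35·34·33·32·31·30·29·28·27·26) / 15! = 52601652673686724608000 / 1307674368000 = 40225345056.

40225345056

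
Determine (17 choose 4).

2380

C(17,4) = (17·16·15·14) / 4! = 57120 / 24 = 2380.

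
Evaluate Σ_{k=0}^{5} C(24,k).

55455

1 + 24 + 276 + 2024 + 10626 + 42504 = 55455.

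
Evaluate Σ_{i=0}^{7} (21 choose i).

198440

1 + 21 + 210 + 1330 + 5985 + 20349 + 54264 + 116280 = 198440.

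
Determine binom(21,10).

C(21,10) = (21·20·19·18·17·16·15·14·13·12) / 10! = 1279935820800 / 3628800 = 352716.

352716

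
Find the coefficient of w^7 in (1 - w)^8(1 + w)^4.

-8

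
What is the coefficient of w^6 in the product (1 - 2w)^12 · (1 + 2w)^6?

Coefficient of w^6 = Σ_{j} C(12,j)·(-2)^j·C(6,6-j)·2^(6-j) for j from 0 to 6.
= 64 + (-4608) + 63360 + (-281600) + 475200 + (-304128) + 59136 = 7424.

7424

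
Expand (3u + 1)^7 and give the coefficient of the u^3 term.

The general term is C(7,j)·(3u)^j·(1)^(7-j); the u^3 term has j = 3.
C(7,3) = 35.
Coefficient = C(7,3) · 3^3 = 35 · 27 = 945.

945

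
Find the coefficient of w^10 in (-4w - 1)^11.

-11534336

The general term is C(11,j)·(-4w)^j·(-1)^(11-j); the w^10 term has j = 10.
C(11,10) = 11.
Coefficient = C(11,10) · (-4)^10 · (-1)^1 = 11 · 1048576 · (-1) = -11534336.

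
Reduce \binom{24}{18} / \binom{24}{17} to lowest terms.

C(n,k+1)/C(n,k) = (n−k)/(k+1) = (24−17)/(17+1) = 7/18.

7/18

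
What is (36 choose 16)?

C(36,16) = (36·35·34·33·32·31·30·29·28·27·26·25·24·23·22·21) / 16! = 152901072685905223680000 / 20922789888000 = 7307872110.

7307872110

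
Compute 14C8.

3003

C(14,8) = C(14,6) by symmetry.
C(14,6) = (14·13·12·11·10·9) / 6! = 2162160 / 720 = 3003.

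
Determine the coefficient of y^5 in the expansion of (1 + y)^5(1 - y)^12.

84

Coefficient of y^5 = Σ_{j} C(5,j)·1^j·C(12,5-j)·(-1)^(5-j) for j from 0 to 5.
= (-792) + 2475 + (-2200) + 660 + (-60) + 1 = 84.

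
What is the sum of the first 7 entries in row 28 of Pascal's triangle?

499178

1 + 28 + 378 + 3276 + 20475 + 98280 + 376740 = 499178.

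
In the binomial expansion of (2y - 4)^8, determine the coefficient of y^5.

The general term is C(8,j)·(2y)^j·(-4)^(8-j); the y^5 term has j = 5.
C(8,5) = 56.
Coefficient = C(8,5) · 2^5 · (-4)^3 = 56 · 32 · (-64) = -114688.

-114688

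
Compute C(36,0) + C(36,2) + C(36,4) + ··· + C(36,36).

Even-r terms of row 36 sum to 2^35 = 34359738368.

34359738368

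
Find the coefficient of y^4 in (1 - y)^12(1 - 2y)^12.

52239

Coefficient of y^4 = Σ_{j} C(12,j)·(-1)^j·C(12,4-j)·(-2)^(4-j) for j from 0 to 4.
= 7920 + 21120 + 17424 + 5280 + 495 = 52239.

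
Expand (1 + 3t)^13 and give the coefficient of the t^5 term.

312741

The general term is C(13,j)·(1)^j·(3t)^(13-j); the t^5 term has j = 8.
C(13,8) = 1287.
Coefficient = C(13,8) · 3^5 = 1287 · 243 = 312741.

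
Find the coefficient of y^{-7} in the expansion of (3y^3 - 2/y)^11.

General term: C(11,j)·(3y^3)^j·(-2/y)^(11-j), with y-exponent 3j − 1(11−j) = 4j − 11.
Set 4j − 11 = -7: j = 1.
C(11,1) = 11; 3^1 = 3; (-2)^10 = 1024.
Coefficient = 11 · 3 · 1024 = 33792.

33792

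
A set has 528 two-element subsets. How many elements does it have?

33

n(n−1)/2 = 528 ⇒ n(n−1) = 1056. Since 33·32 = 1056, n = 33.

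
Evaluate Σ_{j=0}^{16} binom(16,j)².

By Vandermonde's identity, Σ C(16,j)² = C(32,16) = 601080390.

601080390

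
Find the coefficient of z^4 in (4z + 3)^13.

The general term is C(13,j)·(4z)^j·(3)^(13-j); the z^4 term has j = 4.
C(13,4) = 715.
Coefficient = C(13,4) · 4^4 · 3^9 = 715 · 256 · 19683 = 3602776320.

3602776320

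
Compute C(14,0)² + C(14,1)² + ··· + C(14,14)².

Σ C(14,j)² is the coefficient of x^14 in (1+x)^14(1+x)^14 = (1+x)^28, i.e. C(28,14) = 40116600.

40116600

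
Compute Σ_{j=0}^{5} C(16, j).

6885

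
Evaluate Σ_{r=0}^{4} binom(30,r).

1 + 30 + 435 + 4060 + 27405 = 31931.

31931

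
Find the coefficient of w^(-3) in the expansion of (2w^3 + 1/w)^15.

General term: C(15,j)·(2w^3)^j·(1/w)^(15-j), with w-exponent 3j − 1(15−j) = 4j − 15.
Set 4j − 15 = -3: j = 3.
C(15,3) = 455; 2^3 = 8; 1^12 = 1.
Coefficient = 455 · 8 · 1 = 3640.

3640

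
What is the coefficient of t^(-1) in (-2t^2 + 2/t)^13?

5857280

General term: C(13,j)·(-2t^2)^j·(2/t)^(13-j), with t-exponent 2j − 1(13−j) = 3j − 13.
Set 3j − 13 = -1: j = 4.
C(13,4) = 715; (-2)^4 = 16; 2^9 = 512.
Coefficient = 715 · 16 · 512 = 5857280.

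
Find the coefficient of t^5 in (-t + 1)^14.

-2002

The general term is C(14,j)·(-t)^j·(1)^(14-j); the t^5 term has j = 5.
C(14,5) = 2002.
Coefficient = C(14,5) · (-1)^5 = 2002 · (-1) = -2002.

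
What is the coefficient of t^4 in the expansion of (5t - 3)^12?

2029809375

The general term is C(12,j)·(5t)^j·(-3)^(12-j); the t^4 term has j = 4.
C(12,4) = 495.
Coefficient = C(12,4) · 5^4 · (-3)^8 = 495 · 625 · 6561 = 2029809375.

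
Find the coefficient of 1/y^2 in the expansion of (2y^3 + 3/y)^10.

1180980

General term: C(10,j)·(2y^3)^j·(3/y)^(10-j), with y-exponent 3j − 1(10−j) = 4j − 10.
Set 4j − 10 = -2: j = 2.
C(10,2) = 45; 2^2 = 4; 3^8 = 6561.
Coefficient = 45 · 4 · 6561 = 1180980.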